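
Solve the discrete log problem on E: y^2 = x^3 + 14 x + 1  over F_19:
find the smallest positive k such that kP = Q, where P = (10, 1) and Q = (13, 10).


Enumerate multiples of P until we hit Q = (13, 10):
  1P = (10, 1)
  2P = (5, 5)
  3P = (13, 9)
  4P = (1, 4)
  5P = (6, 4)
  6P = (0, 1)
  7P = (9, 18)
  8P = (4, 11)
  9P = (12, 15)
  10P = (8, 13)
  11P = (18, 9)
  12P = (11, 17)
  13P = (7, 9)
  14P = (7, 10)
  15P = (11, 2)
  16P = (18, 10)
  17P = (8, 6)
  18P = (12, 4)
  19P = (4, 8)
  20P = (9, 1)
  21P = (0, 18)
  22P = (6, 15)
  23P = (1, 15)
  24P = (13, 10)
Match found at i = 24.

k = 24


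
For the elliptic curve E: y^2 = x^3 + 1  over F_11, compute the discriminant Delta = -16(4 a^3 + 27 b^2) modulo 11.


4 a^3 + 27 b^2 = 4*0^3 + 27*1^2 = 0 + 27 = 27
Delta = -16 * (27) = -432
Delta mod 11 = 8

Delta = 8 (mod 11)


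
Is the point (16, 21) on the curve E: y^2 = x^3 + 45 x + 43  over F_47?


Check whether y^2 = x^3 + 45 x + 43 (mod 47) for (x, y) = (16, 21).
LHS: y^2 = 21^2 mod 47 = 18
RHS: x^3 + 45 x + 43 = 16^3 + 45*16 + 43 mod 47 = 18
LHS = RHS

Yes, on the curve


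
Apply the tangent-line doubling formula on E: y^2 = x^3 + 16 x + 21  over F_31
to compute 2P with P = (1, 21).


Doubling: s = (3 x1^2 + a) / (2 y1)
s = (3*1^2 + 16) / (2*21) mod 31 = 13
x3 = s^2 - 2 x1 mod 31 = 13^2 - 2*1 = 12
y3 = s (x1 - x3) - y1 mod 31 = 13 * (1 - 12) - 21 = 22

2P = (12, 22)


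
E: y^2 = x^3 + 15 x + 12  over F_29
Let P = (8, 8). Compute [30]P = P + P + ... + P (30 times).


k = 30 = 11110_2 (binary, LSB first: 01111)
Double-and-add from P = (8, 8):
  bit 0 = 0: acc unchanged = O
  bit 1 = 1: acc = O + (4, 22) = (4, 22)
  bit 2 = 1: acc = (4, 22) + (5, 26) = (7, 24)
  bit 3 = 1: acc = (7, 24) + (12, 21) = (15, 4)
  bit 4 = 1: acc = (15, 4) + (11, 0) = (4, 7)

30P = (4, 7)


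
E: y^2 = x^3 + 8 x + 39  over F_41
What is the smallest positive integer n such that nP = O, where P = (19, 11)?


Compute successive multiples of P until we hit O:
  1P = (19, 11)
  2P = (12, 10)
  3P = (5, 32)
  4P = (9, 15)
  5P = (23, 7)
  6P = (0, 11)
  7P = (22, 30)
  8P = (31, 36)
  ... (continuing to 44P)
  44P = O

ord(P) = 44


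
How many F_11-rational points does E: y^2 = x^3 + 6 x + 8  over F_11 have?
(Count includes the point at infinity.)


For each x in F_11, count y with y^2 = x^3 + 6 x + 8 mod 11:
  x = 1: RHS = 4, y in [2, 9]  -> 2 point(s)
  x = 3: RHS = 9, y in [3, 8]  -> 2 point(s)
  x = 5: RHS = 9, y in [3, 8]  -> 2 point(s)
  x = 10: RHS = 1, y in [1, 10]  -> 2 point(s)
Affine points: 8. Add the point at infinity: total = 9.

#E(F_11) = 9


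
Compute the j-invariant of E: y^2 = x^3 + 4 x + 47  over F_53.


Delta = -16(4 a^3 + 27 b^2) mod 53 = 15
-1728 * (4 a)^3 = -1728 * (4*4)^3 mod 53 = 50
j = 50 * 15^(-1) mod 53 = 21

j = 21 (mod 53)


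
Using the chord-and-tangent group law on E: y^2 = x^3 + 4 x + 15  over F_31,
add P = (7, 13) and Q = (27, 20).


P != Q, so use the chord formula.
s = (y2 - y1) / (x2 - x1) = (7) / (20) mod 31 = 5
x3 = s^2 - x1 - x2 mod 31 = 5^2 - 7 - 27 = 22
y3 = s (x1 - x3) - y1 mod 31 = 5 * (7 - 22) - 13 = 5

P + Q = (22, 5)


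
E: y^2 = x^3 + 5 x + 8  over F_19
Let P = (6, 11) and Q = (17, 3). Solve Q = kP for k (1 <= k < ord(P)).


Enumerate multiples of P until we hit Q = (17, 3):
  1P = (6, 11)
  2P = (5, 14)
  3P = (17, 3)
Match found at i = 3.

k = 3


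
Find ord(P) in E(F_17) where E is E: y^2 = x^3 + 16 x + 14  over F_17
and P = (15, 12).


Compute successive multiples of P until we hit O:
  1P = (15, 12)
  2P = (3, 2)
  3P = (3, 15)
  4P = (15, 5)
  5P = O

ord(P) = 5


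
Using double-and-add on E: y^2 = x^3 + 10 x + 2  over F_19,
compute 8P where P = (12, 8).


k = 8 = 1000_2 (binary, LSB first: 0001)
Double-and-add from P = (12, 8):
  bit 0 = 0: acc unchanged = O
  bit 1 = 0: acc unchanged = O
  bit 2 = 0: acc unchanged = O
  bit 3 = 1: acc = O + (14, 6) = (14, 6)

8P = (14, 6)


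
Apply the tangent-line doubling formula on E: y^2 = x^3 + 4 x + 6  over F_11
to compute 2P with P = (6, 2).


Doubling: s = (3 x1^2 + a) / (2 y1)
s = (3*6^2 + 4) / (2*2) mod 11 = 6
x3 = s^2 - 2 x1 mod 11 = 6^2 - 2*6 = 2
y3 = s (x1 - x3) - y1 mod 11 = 6 * (6 - 2) - 2 = 0

2P = (2, 0)


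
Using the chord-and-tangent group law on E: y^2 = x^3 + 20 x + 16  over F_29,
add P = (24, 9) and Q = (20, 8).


P != Q, so use the chord formula.
s = (y2 - y1) / (x2 - x1) = (28) / (25) mod 29 = 22
x3 = s^2 - x1 - x2 mod 29 = 22^2 - 24 - 20 = 5
y3 = s (x1 - x3) - y1 mod 29 = 22 * (24 - 5) - 9 = 3

P + Q = (5, 3)


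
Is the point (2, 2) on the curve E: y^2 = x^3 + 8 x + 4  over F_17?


Check whether y^2 = x^3 + 8 x + 4 (mod 17) for (x, y) = (2, 2).
LHS: y^2 = 2^2 mod 17 = 4
RHS: x^3 + 8 x + 4 = 2^3 + 8*2 + 4 mod 17 = 11
LHS != RHS

No, not on the curve


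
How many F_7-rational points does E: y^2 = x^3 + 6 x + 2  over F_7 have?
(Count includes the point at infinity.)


For each x in F_7, count y with y^2 = x^3 + 6 x + 2 mod 7:
  x = 0: RHS = 2, y in [3, 4]  -> 2 point(s)
  x = 1: RHS = 2, y in [3, 4]  -> 2 point(s)
  x = 2: RHS = 1, y in [1, 6]  -> 2 point(s)
  x = 6: RHS = 2, y in [3, 4]  -> 2 point(s)
Affine points: 8. Add the point at infinity: total = 9.

#E(F_7) = 9


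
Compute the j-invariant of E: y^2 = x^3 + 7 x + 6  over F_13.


Delta = -16(4 a^3 + 27 b^2) mod 13 = 1
-1728 * (4 a)^3 = -1728 * (4*7)^3 mod 13 = 8
j = 8 * 1^(-1) mod 13 = 8

j = 8 (mod 13)


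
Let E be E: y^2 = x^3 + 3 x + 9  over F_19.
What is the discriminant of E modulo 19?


4 a^3 + 27 b^2 = 4*3^3 + 27*9^2 = 108 + 2187 = 2295
Delta = -16 * (2295) = -36720
Delta mod 19 = 7

Delta = 7 (mod 19)


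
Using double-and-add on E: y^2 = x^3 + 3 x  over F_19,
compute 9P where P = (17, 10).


k = 9 = 1001_2 (binary, LSB first: 1001)
Double-and-add from P = (17, 10):
  bit 0 = 1: acc = O + (17, 10) = (17, 10)
  bit 1 = 0: acc unchanged = (17, 10)
  bit 2 = 0: acc unchanged = (17, 10)
  bit 3 = 1: acc = (17, 10) + (1, 17) = (17, 9)

9P = (17, 9)


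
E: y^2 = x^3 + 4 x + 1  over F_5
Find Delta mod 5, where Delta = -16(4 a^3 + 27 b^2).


4 a^3 + 27 b^2 = 4*4^3 + 27*1^2 = 256 + 27 = 283
Delta = -16 * (283) = -4528
Delta mod 5 = 2

Delta = 2 (mod 5)


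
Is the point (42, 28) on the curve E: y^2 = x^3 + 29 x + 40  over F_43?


Check whether y^2 = x^3 + 29 x + 40 (mod 43) for (x, y) = (42, 28).
LHS: y^2 = 28^2 mod 43 = 10
RHS: x^3 + 29 x + 40 = 42^3 + 29*42 + 40 mod 43 = 10
LHS = RHS

Yes, on the curve


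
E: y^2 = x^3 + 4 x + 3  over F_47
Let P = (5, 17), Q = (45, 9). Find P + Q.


P != Q, so use the chord formula.
s = (y2 - y1) / (x2 - x1) = (39) / (40) mod 47 = 28
x3 = s^2 - x1 - x2 mod 47 = 28^2 - 5 - 45 = 29
y3 = s (x1 - x3) - y1 mod 47 = 28 * (5 - 29) - 17 = 16

P + Q = (29, 16)


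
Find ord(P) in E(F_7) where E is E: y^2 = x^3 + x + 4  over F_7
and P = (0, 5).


Compute successive multiples of P until we hit O:
  1P = (0, 5)
  2P = (4, 3)
  3P = (5, 1)
  4P = (6, 4)
  5P = (2, 0)
  6P = (6, 3)
  7P = (5, 6)
  8P = (4, 4)
  ... (continuing to 10P)
  10P = O

ord(P) = 10


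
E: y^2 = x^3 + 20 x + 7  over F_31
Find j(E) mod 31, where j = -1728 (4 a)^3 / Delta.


Delta = -16(4 a^3 + 27 b^2) mod 31 = 1
-1728 * (4 a)^3 = -1728 * (4*20)^3 mod 31 = 1
j = 1 * 1^(-1) mod 31 = 1

j = 1 (mod 31)


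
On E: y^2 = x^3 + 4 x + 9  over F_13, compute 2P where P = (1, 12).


Doubling: s = (3 x1^2 + a) / (2 y1)
s = (3*1^2 + 4) / (2*12) mod 13 = 3
x3 = s^2 - 2 x1 mod 13 = 3^2 - 2*1 = 7
y3 = s (x1 - x3) - y1 mod 13 = 3 * (1 - 7) - 12 = 9

2P = (7, 9)


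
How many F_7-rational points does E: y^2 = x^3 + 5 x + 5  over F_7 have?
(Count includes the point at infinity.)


For each x in F_7, count y with y^2 = x^3 + 5 x + 5 mod 7:
  x = 1: RHS = 4, y in [2, 5]  -> 2 point(s)
  x = 2: RHS = 2, y in [3, 4]  -> 2 point(s)
  x = 5: RHS = 1, y in [1, 6]  -> 2 point(s)
Affine points: 6. Add the point at infinity: total = 7.

#E(F_7) = 7


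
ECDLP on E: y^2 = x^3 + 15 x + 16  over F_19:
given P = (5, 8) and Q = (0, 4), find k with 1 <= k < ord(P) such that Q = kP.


Enumerate multiples of P until we hit Q = (0, 4):
  1P = (5, 8)
  2P = (16, 18)
  3P = (15, 14)
  4P = (10, 8)
  5P = (4, 11)
  6P = (0, 15)
  7P = (0, 4)
Match found at i = 7.

k = 7


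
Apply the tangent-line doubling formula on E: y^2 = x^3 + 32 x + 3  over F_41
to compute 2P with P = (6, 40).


Doubling: s = (3 x1^2 + a) / (2 y1)
s = (3*6^2 + 32) / (2*40) mod 41 = 12
x3 = s^2 - 2 x1 mod 41 = 12^2 - 2*6 = 9
y3 = s (x1 - x3) - y1 mod 41 = 12 * (6 - 9) - 40 = 6

2P = (9, 6)


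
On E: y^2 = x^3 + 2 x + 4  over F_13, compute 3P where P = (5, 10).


k = 3 = 11_2 (binary, LSB first: 11)
Double-and-add from P = (5, 10):
  bit 0 = 1: acc = O + (5, 10) = (5, 10)
  bit 1 = 1: acc = (5, 10) + (7, 7) = (0, 2)

3P = (0, 2)


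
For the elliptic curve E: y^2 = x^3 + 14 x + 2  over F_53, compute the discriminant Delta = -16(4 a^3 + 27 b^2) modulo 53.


4 a^3 + 27 b^2 = 4*14^3 + 27*2^2 = 10976 + 108 = 11084
Delta = -16 * (11084) = -177344
Delta mod 53 = 47

Delta = 47 (mod 53)


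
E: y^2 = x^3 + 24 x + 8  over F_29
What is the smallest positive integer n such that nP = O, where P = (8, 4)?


Compute successive multiples of P until we hit O:
  1P = (8, 4)
  2P = (17, 14)
  3P = (26, 5)
  4P = (1, 27)
  5P = (16, 14)
  6P = (12, 20)
  7P = (25, 15)
  8P = (20, 7)
  ... (continuing to 18P)
  18P = O

ord(P) = 18


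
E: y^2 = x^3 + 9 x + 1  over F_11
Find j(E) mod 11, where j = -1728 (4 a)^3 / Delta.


Delta = -16(4 a^3 + 27 b^2) mod 11 = 3
-1728 * (4 a)^3 = -1728 * (4*9)^3 mod 11 = 6
j = 6 * 3^(-1) mod 11 = 2

j = 2 (mod 11)


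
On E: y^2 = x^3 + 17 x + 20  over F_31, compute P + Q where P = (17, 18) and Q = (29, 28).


P != Q, so use the chord formula.
s = (y2 - y1) / (x2 - x1) = (10) / (12) mod 31 = 6
x3 = s^2 - x1 - x2 mod 31 = 6^2 - 17 - 29 = 21
y3 = s (x1 - x3) - y1 mod 31 = 6 * (17 - 21) - 18 = 20

P + Q = (21, 20)


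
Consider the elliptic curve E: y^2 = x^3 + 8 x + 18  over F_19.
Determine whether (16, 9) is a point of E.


Check whether y^2 = x^3 + 8 x + 18 (mod 19) for (x, y) = (16, 9).
LHS: y^2 = 9^2 mod 19 = 5
RHS: x^3 + 8 x + 18 = 16^3 + 8*16 + 18 mod 19 = 5
LHS = RHS

Yes, on the curve


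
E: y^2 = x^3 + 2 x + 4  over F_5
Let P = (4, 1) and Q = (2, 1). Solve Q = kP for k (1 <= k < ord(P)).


Enumerate multiples of P until we hit Q = (2, 1):
  1P = (4, 1)
  2P = (2, 4)
  3P = (0, 3)
  4P = (0, 2)
  5P = (2, 1)
Match found at i = 5.

k = 5


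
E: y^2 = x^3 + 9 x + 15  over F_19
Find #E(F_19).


For each x in F_19, count y with y^2 = x^3 + 9 x + 15 mod 19:
  x = 1: RHS = 6, y in [5, 14]  -> 2 point(s)
  x = 4: RHS = 1, y in [1, 18]  -> 2 point(s)
  x = 6: RHS = 0, y in [0]  -> 1 point(s)
  x = 11: RHS = 1, y in [1, 18]  -> 2 point(s)
  x = 13: RHS = 11, y in [7, 12]  -> 2 point(s)
  x = 14: RHS = 16, y in [4, 15]  -> 2 point(s)
  x = 18: RHS = 5, y in [9, 10]  -> 2 point(s)
Affine points: 13. Add the point at infinity: total = 14.

#E(F_19) = 14


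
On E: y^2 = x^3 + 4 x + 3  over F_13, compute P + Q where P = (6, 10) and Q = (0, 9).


P != Q, so use the chord formula.
s = (y2 - y1) / (x2 - x1) = (12) / (7) mod 13 = 11
x3 = s^2 - x1 - x2 mod 13 = 11^2 - 6 - 0 = 11
y3 = s (x1 - x3) - y1 mod 13 = 11 * (6 - 11) - 10 = 0

P + Q = (11, 0)


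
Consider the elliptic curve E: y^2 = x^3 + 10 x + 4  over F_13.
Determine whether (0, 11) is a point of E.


Check whether y^2 = x^3 + 10 x + 4 (mod 13) for (x, y) = (0, 11).
LHS: y^2 = 11^2 mod 13 = 4
RHS: x^3 + 10 x + 4 = 0^3 + 10*0 + 4 mod 13 = 4
LHS = RHS

Yes, on the curve


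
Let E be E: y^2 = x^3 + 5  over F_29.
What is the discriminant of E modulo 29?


4 a^3 + 27 b^2 = 4*0^3 + 27*5^2 = 0 + 675 = 675
Delta = -16 * (675) = -10800
Delta mod 29 = 17

Delta = 17 (mod 29)


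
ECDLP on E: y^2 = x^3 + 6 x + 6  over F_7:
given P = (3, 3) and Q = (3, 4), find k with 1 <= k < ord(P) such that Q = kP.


Enumerate multiples of P until we hit Q = (3, 4):
  1P = (3, 3)
  2P = (5, 0)
  3P = (3, 4)
Match found at i = 3.

k = 3


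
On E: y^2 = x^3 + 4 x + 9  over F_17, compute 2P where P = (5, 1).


Doubling: s = (3 x1^2 + a) / (2 y1)
s = (3*5^2 + 4) / (2*1) mod 17 = 14
x3 = s^2 - 2 x1 mod 17 = 14^2 - 2*5 = 16
y3 = s (x1 - x3) - y1 mod 17 = 14 * (5 - 16) - 1 = 15

2P = (16, 15)


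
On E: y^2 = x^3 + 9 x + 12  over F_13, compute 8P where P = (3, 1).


k = 8 = 1000_2 (binary, LSB first: 0001)
Double-and-add from P = (3, 1):
  bit 0 = 0: acc unchanged = O
  bit 1 = 0: acc unchanged = O
  bit 2 = 0: acc unchanged = O
  bit 3 = 1: acc = O + (2, 8) = (2, 8)

8P = (2, 8)


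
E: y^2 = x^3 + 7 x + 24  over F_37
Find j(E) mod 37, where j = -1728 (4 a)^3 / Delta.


Delta = -16(4 a^3 + 27 b^2) mod 37 = 19
-1728 * (4 a)^3 = -1728 * (4*7)^3 mod 37 = 10
j = 10 * 19^(-1) mod 37 = 20

j = 20 (mod 37)


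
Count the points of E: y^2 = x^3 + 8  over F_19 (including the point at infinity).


For each x in F_19, count y with y^2 = x^3 + 0 x + 8 mod 19:
  x = 1: RHS = 9, y in [3, 16]  -> 2 point(s)
  x = 2: RHS = 16, y in [4, 15]  -> 2 point(s)
  x = 3: RHS = 16, y in [4, 15]  -> 2 point(s)
  x = 5: RHS = 0, y in [0]  -> 1 point(s)
  x = 7: RHS = 9, y in [3, 16]  -> 2 point(s)
  x = 8: RHS = 7, y in [8, 11]  -> 2 point(s)
  x = 10: RHS = 1, y in [1, 18]  -> 2 point(s)
  x = 11: RHS = 9, y in [3, 16]  -> 2 point(s)
  x = 12: RHS = 7, y in [8, 11]  -> 2 point(s)
  x = 13: RHS = 1, y in [1, 18]  -> 2 point(s)
  x = 14: RHS = 16, y in [4, 15]  -> 2 point(s)
  x = 15: RHS = 1, y in [1, 18]  -> 2 point(s)
  x = 16: RHS = 0, y in [0]  -> 1 point(s)
  x = 17: RHS = 0, y in [0]  -> 1 point(s)
  x = 18: RHS = 7, y in [8, 11]  -> 2 point(s)
Affine points: 27. Add the point at infinity: total = 28.

#E(F_19) = 28


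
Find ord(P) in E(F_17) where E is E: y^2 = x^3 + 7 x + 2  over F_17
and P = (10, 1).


Compute successive multiples of P until we hit O:
  1P = (10, 1)
  2P = (10, 16)
  3P = O

ord(P) = 3


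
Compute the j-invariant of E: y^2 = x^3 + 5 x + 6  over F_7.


Delta = -16(4 a^3 + 27 b^2) mod 7 = 3
-1728 * (4 a)^3 = -1728 * (4*5)^3 mod 7 = 6
j = 6 * 3^(-1) mod 7 = 2

j = 2 (mod 7)


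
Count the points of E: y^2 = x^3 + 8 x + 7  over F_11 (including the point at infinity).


For each x in F_11, count y with y^2 = x^3 + 8 x + 7 mod 11:
  x = 1: RHS = 5, y in [4, 7]  -> 2 point(s)
  x = 2: RHS = 9, y in [3, 8]  -> 2 point(s)
  x = 3: RHS = 3, y in [5, 6]  -> 2 point(s)
  x = 4: RHS = 4, y in [2, 9]  -> 2 point(s)
  x = 8: RHS = 0, y in [0]  -> 1 point(s)
  x = 9: RHS = 5, y in [4, 7]  -> 2 point(s)
  x = 10: RHS = 9, y in [3, 8]  -> 2 point(s)
Affine points: 13. Add the point at infinity: total = 14.

#E(F_11) = 14


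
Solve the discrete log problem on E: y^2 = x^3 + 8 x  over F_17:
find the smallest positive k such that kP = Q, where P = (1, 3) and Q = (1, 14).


Enumerate multiples of P until we hit Q = (1, 14):
  1P = (1, 3)
  2P = (16, 12)
  3P = (16, 5)
  4P = (1, 14)
Match found at i = 4.

k = 4


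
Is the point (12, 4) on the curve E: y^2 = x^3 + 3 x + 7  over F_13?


Check whether y^2 = x^3 + 3 x + 7 (mod 13) for (x, y) = (12, 4).
LHS: y^2 = 4^2 mod 13 = 3
RHS: x^3 + 3 x + 7 = 12^3 + 3*12 + 7 mod 13 = 3
LHS = RHS

Yes, on the curve


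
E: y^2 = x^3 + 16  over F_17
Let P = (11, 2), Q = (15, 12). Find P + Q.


P != Q, so use the chord formula.
s = (y2 - y1) / (x2 - x1) = (10) / (4) mod 17 = 11
x3 = s^2 - x1 - x2 mod 17 = 11^2 - 11 - 15 = 10
y3 = s (x1 - x3) - y1 mod 17 = 11 * (11 - 10) - 2 = 9

P + Q = (10, 9)


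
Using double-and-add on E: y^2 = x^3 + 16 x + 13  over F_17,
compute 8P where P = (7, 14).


k = 8 = 1000_2 (binary, LSB first: 0001)
Double-and-add from P = (7, 14):
  bit 0 = 0: acc unchanged = O
  bit 1 = 0: acc unchanged = O
  bit 2 = 0: acc unchanged = O
  bit 3 = 1: acc = O + (1, 8) = (1, 8)

8P = (1, 8)


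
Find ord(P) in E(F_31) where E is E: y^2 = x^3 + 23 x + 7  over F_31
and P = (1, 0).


Compute successive multiples of P until we hit O:
  1P = (1, 0)
  2P = O

ord(P) = 2


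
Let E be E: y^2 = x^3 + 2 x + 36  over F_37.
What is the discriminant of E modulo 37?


4 a^3 + 27 b^2 = 4*2^3 + 27*36^2 = 32 + 34992 = 35024
Delta = -16 * (35024) = -560384
Delta mod 37 = 18

Delta = 18 (mod 37)


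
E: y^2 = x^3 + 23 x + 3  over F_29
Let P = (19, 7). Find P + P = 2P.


Doubling: s = (3 x1^2 + a) / (2 y1)
s = (3*19^2 + 23) / (2*7) mod 29 = 21
x3 = s^2 - 2 x1 mod 29 = 21^2 - 2*19 = 26
y3 = s (x1 - x3) - y1 mod 29 = 21 * (19 - 26) - 7 = 20

2P = (26, 20)


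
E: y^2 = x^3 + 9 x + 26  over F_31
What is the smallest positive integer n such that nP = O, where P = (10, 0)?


Compute successive multiples of P until we hit O:
  1P = (10, 0)
  2P = O

ord(P) = 2


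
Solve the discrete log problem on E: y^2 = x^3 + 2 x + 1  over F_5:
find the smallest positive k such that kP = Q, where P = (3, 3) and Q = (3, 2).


Enumerate multiples of P until we hit Q = (3, 2):
  1P = (3, 3)
  2P = (0, 4)
  3P = (1, 3)
  4P = (1, 2)
  5P = (0, 1)
  6P = (3, 2)
Match found at i = 6.

k = 6


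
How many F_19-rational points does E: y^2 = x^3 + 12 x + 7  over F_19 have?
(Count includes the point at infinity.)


For each x in F_19, count y with y^2 = x^3 + 12 x + 7 mod 19:
  x = 0: RHS = 7, y in [8, 11]  -> 2 point(s)
  x = 1: RHS = 1, y in [1, 18]  -> 2 point(s)
  x = 2: RHS = 1, y in [1, 18]  -> 2 point(s)
  x = 4: RHS = 5, y in [9, 10]  -> 2 point(s)
  x = 7: RHS = 16, y in [4, 15]  -> 2 point(s)
  x = 8: RHS = 7, y in [8, 11]  -> 2 point(s)
  x = 10: RHS = 6, y in [5, 14]  -> 2 point(s)
  x = 11: RHS = 7, y in [8, 11]  -> 2 point(s)
  x = 12: RHS = 17, y in [6, 13]  -> 2 point(s)
  x = 13: RHS = 4, y in [2, 17]  -> 2 point(s)
  x = 15: RHS = 9, y in [3, 16]  -> 2 point(s)
  x = 16: RHS = 1, y in [1, 18]  -> 2 point(s)
Affine points: 24. Add the point at infinity: total = 25.

#E(F_19) = 25


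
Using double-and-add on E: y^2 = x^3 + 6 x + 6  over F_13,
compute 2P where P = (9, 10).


k = 2 = 10_2 (binary, LSB first: 01)
Double-and-add from P = (9, 10):
  bit 0 = 0: acc unchanged = O
  bit 1 = 1: acc = O + (11, 8) = (11, 8)

2P = (11, 8)


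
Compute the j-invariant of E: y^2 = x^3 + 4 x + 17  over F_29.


Delta = -16(4 a^3 + 27 b^2) mod 29 = 19
-1728 * (4 a)^3 = -1728 * (4*4)^3 mod 29 = 26
j = 26 * 19^(-1) mod 29 = 9

j = 9 (mod 29)


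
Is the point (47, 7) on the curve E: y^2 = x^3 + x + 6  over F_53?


Check whether y^2 = x^3 + 1 x + 6 (mod 53) for (x, y) = (47, 7).
LHS: y^2 = 7^2 mod 53 = 49
RHS: x^3 + 1 x + 6 = 47^3 + 1*47 + 6 mod 53 = 49
LHS = RHS

Yes, on the curve


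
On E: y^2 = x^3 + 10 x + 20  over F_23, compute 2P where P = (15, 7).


Doubling: s = (3 x1^2 + a) / (2 y1)
s = (3*15^2 + 10) / (2*7) mod 23 = 21
x3 = s^2 - 2 x1 mod 23 = 21^2 - 2*15 = 20
y3 = s (x1 - x3) - y1 mod 23 = 21 * (15 - 20) - 7 = 3

2P = (20, 3)


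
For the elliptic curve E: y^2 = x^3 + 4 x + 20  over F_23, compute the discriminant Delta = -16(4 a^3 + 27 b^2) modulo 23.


4 a^3 + 27 b^2 = 4*4^3 + 27*20^2 = 256 + 10800 = 11056
Delta = -16 * (11056) = -176896
Delta mod 23 = 20

Delta = 20 (mod 23)


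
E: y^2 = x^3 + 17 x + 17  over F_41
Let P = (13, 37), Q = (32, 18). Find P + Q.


P != Q, so use the chord formula.
s = (y2 - y1) / (x2 - x1) = (22) / (19) mod 41 = 40
x3 = s^2 - x1 - x2 mod 41 = 40^2 - 13 - 32 = 38
y3 = s (x1 - x3) - y1 mod 41 = 40 * (13 - 38) - 37 = 29

P + Q = (38, 29)


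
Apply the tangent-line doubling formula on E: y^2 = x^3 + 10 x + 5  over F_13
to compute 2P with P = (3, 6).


Doubling: s = (3 x1^2 + a) / (2 y1)
s = (3*3^2 + 10) / (2*6) mod 13 = 2
x3 = s^2 - 2 x1 mod 13 = 2^2 - 2*3 = 11
y3 = s (x1 - x3) - y1 mod 13 = 2 * (3 - 11) - 6 = 4

2P = (11, 4)


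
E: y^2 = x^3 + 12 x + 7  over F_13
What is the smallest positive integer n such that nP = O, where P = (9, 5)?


Compute successive multiples of P until we hit O:
  1P = (9, 5)
  2P = (5, 6)
  3P = (8, 11)
  4P = (6, 3)
  5P = (10, 3)
  6P = (11, 12)
  7P = (2, 0)
  8P = (11, 1)
  ... (continuing to 14P)
  14P = O

ord(P) = 14


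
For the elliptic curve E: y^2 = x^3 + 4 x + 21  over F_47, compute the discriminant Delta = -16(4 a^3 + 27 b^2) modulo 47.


4 a^3 + 27 b^2 = 4*4^3 + 27*21^2 = 256 + 11907 = 12163
Delta = -16 * (12163) = -194608
Delta mod 47 = 19

Delta = 19 (mod 47)


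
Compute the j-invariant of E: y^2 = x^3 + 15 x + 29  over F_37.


Delta = -16(4 a^3 + 27 b^2) mod 37 = 34
-1728 * (4 a)^3 = -1728 * (4*15)^3 mod 37 = 8
j = 8 * 34^(-1) mod 37 = 22

j = 22 (mod 37)


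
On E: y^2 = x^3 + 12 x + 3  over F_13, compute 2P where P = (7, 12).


k = 2 = 10_2 (binary, LSB first: 01)
Double-and-add from P = (7, 12):
  bit 0 = 0: acc unchanged = O
  bit 1 = 1: acc = O + (11, 7) = (11, 7)

2P = (11, 7)


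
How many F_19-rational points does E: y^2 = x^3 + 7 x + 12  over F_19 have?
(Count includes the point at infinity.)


For each x in F_19, count y with y^2 = x^3 + 7 x + 12 mod 19:
  x = 1: RHS = 1, y in [1, 18]  -> 2 point(s)
  x = 4: RHS = 9, y in [3, 16]  -> 2 point(s)
  x = 5: RHS = 1, y in [1, 18]  -> 2 point(s)
  x = 6: RHS = 4, y in [2, 17]  -> 2 point(s)
  x = 7: RHS = 5, y in [9, 10]  -> 2 point(s)
  x = 9: RHS = 6, y in [5, 14]  -> 2 point(s)
  x = 12: RHS = 0, y in [0]  -> 1 point(s)
  x = 13: RHS = 1, y in [1, 18]  -> 2 point(s)
  x = 14: RHS = 4, y in [2, 17]  -> 2 point(s)
  x = 17: RHS = 9, y in [3, 16]  -> 2 point(s)
  x = 18: RHS = 4, y in [2, 17]  -> 2 point(s)
Affine points: 21. Add the point at infinity: total = 22.

#E(F_19) = 22


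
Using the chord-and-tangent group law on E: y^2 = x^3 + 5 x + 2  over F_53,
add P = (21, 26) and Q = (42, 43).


P != Q, so use the chord formula.
s = (y2 - y1) / (x2 - x1) = (17) / (21) mod 53 = 21
x3 = s^2 - x1 - x2 mod 53 = 21^2 - 21 - 42 = 7
y3 = s (x1 - x3) - y1 mod 53 = 21 * (21 - 7) - 26 = 3

P + Q = (7, 3)


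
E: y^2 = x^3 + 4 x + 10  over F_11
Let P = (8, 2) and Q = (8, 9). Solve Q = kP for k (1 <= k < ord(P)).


Enumerate multiples of P until we hit Q = (8, 9):
  1P = (8, 2)
  2P = (9, 4)
  3P = (9, 7)
  4P = (8, 9)
Match found at i = 4.

k = 4


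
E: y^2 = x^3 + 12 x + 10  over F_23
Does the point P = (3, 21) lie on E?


Check whether y^2 = x^3 + 12 x + 10 (mod 23) for (x, y) = (3, 21).
LHS: y^2 = 21^2 mod 23 = 4
RHS: x^3 + 12 x + 10 = 3^3 + 12*3 + 10 mod 23 = 4
LHS = RHS

Yes, on the curve


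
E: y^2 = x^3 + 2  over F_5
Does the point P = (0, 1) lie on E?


Check whether y^2 = x^3 + 0 x + 2 (mod 5) for (x, y) = (0, 1).
LHS: y^2 = 1^2 mod 5 = 1
RHS: x^3 + 0 x + 2 = 0^3 + 0*0 + 2 mod 5 = 2
LHS != RHS

No, not on the curve


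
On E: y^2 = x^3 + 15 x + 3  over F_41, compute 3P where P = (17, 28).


k = 3 = 11_2 (binary, LSB first: 11)
Double-and-add from P = (17, 28):
  bit 0 = 1: acc = O + (17, 28) = (17, 28)
  bit 1 = 1: acc = (17, 28) + (27, 40) = (5, 11)

3P = (5, 11)


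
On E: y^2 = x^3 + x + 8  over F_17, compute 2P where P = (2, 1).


Doubling: s = (3 x1^2 + a) / (2 y1)
s = (3*2^2 + 1) / (2*1) mod 17 = 15
x3 = s^2 - 2 x1 mod 17 = 15^2 - 2*2 = 0
y3 = s (x1 - x3) - y1 mod 17 = 15 * (2 - 0) - 1 = 12

2P = (0, 12)


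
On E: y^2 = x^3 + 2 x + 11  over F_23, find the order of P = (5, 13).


Compute successive multiples of P until we hit O:
  1P = (5, 13)
  2P = (15, 14)
  3P = (6, 3)
  4P = (20, 22)
  5P = (14, 0)
  6P = (20, 1)
  7P = (6, 20)
  8P = (15, 9)
  ... (continuing to 10P)
  10P = O

ord(P) = 10


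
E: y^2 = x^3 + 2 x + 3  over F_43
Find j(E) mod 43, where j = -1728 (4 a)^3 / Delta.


Delta = -16(4 a^3 + 27 b^2) mod 43 = 29
-1728 * (4 a)^3 = -1728 * (4*2)^3 mod 43 = 32
j = 32 * 29^(-1) mod 43 = 10

j = 10 (mod 43)


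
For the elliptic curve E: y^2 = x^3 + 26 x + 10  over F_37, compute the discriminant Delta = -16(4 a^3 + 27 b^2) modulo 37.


4 a^3 + 27 b^2 = 4*26^3 + 27*10^2 = 70304 + 2700 = 73004
Delta = -16 * (73004) = -1168064
Delta mod 37 = 26

Delta = 26 (mod 37)


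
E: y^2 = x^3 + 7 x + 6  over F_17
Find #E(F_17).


For each x in F_17, count y with y^2 = x^3 + 7 x + 6 mod 17:
  x = 4: RHS = 13, y in [8, 9]  -> 2 point(s)
  x = 5: RHS = 13, y in [8, 9]  -> 2 point(s)
  x = 6: RHS = 9, y in [3, 14]  -> 2 point(s)
  x = 8: RHS = 13, y in [8, 9]  -> 2 point(s)
  x = 9: RHS = 16, y in [4, 13]  -> 2 point(s)
  x = 12: RHS = 16, y in [4, 13]  -> 2 point(s)
  x = 13: RHS = 16, y in [4, 13]  -> 2 point(s)
  x = 14: RHS = 9, y in [3, 14]  -> 2 point(s)
  x = 15: RHS = 1, y in [1, 16]  -> 2 point(s)
  x = 16: RHS = 15, y in [7, 10]  -> 2 point(s)
Affine points: 20. Add the point at infinity: total = 21.

#E(F_17) = 21


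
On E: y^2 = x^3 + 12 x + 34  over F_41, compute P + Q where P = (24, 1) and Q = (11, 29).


P != Q, so use the chord formula.
s = (y2 - y1) / (x2 - x1) = (28) / (28) mod 41 = 1
x3 = s^2 - x1 - x2 mod 41 = 1^2 - 24 - 11 = 7
y3 = s (x1 - x3) - y1 mod 41 = 1 * (24 - 7) - 1 = 16

P + Q = (7, 16)


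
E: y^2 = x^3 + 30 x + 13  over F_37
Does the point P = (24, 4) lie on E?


Check whether y^2 = x^3 + 30 x + 13 (mod 37) for (x, y) = (24, 4).
LHS: y^2 = 4^2 mod 37 = 16
RHS: x^3 + 30 x + 13 = 24^3 + 30*24 + 13 mod 37 = 16
LHS = RHS

Yes, on the curve


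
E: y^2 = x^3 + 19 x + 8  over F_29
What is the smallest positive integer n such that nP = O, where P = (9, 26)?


Compute successive multiples of P until we hit O:
  1P = (9, 26)
  2P = (7, 22)
  3P = (17, 16)
  4P = (10, 26)
  5P = (10, 3)
  6P = (17, 13)
  7P = (7, 7)
  8P = (9, 3)
  ... (continuing to 9P)
  9P = O

ord(P) = 9


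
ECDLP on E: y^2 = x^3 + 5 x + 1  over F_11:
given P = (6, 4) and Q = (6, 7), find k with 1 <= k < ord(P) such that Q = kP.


Enumerate multiples of P until we hit Q = (6, 7):
  1P = (6, 4)
  2P = (0, 1)
  3P = (8, 6)
  4P = (9, 4)
  5P = (7, 7)
  6P = (7, 4)
  7P = (9, 7)
  8P = (8, 5)
  9P = (0, 10)
  10P = (6, 7)
Match found at i = 10.

k = 10


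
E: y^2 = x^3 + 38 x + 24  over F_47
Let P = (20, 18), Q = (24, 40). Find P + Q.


P != Q, so use the chord formula.
s = (y2 - y1) / (x2 - x1) = (22) / (4) mod 47 = 29
x3 = s^2 - x1 - x2 mod 47 = 29^2 - 20 - 24 = 45
y3 = s (x1 - x3) - y1 mod 47 = 29 * (20 - 45) - 18 = 9

P + Q = (45, 9)


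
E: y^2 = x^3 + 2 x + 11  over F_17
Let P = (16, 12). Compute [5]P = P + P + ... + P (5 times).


k = 5 = 101_2 (binary, LSB first: 101)
Double-and-add from P = (16, 12):
  bit 0 = 1: acc = O + (16, 12) = (16, 12)
  bit 1 = 0: acc unchanged = (16, 12)
  bit 2 = 1: acc = (16, 12) + (6, 1) = (11, 2)

5P = (11, 2)


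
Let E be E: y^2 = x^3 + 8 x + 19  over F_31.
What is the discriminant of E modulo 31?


4 a^3 + 27 b^2 = 4*8^3 + 27*19^2 = 2048 + 9747 = 11795
Delta = -16 * (11795) = -188720
Delta mod 31 = 8

Delta = 8 (mod 31)


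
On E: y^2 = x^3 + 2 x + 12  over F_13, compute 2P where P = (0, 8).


Doubling: s = (3 x1^2 + a) / (2 y1)
s = (3*0^2 + 2) / (2*8) mod 13 = 5
x3 = s^2 - 2 x1 mod 13 = 5^2 - 2*0 = 12
y3 = s (x1 - x3) - y1 mod 13 = 5 * (0 - 12) - 8 = 10

2P = (12, 10)


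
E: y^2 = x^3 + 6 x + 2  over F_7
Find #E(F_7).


For each x in F_7, count y with y^2 = x^3 + 6 x + 2 mod 7:
  x = 0: RHS = 2, y in [3, 4]  -> 2 point(s)
  x = 1: RHS = 2, y in [3, 4]  -> 2 point(s)
  x = 2: RHS = 1, y in [1, 6]  -> 2 point(s)
  x = 6: RHS = 2, y in [3, 4]  -> 2 point(s)
Affine points: 8. Add the point at infinity: total = 9.

#E(F_7) = 9


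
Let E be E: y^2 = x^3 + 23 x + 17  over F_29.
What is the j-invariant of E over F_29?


Delta = -16(4 a^3 + 27 b^2) mod 29 = 17
-1728 * (4 a)^3 = -1728 * (4*23)^3 mod 29 = 21
j = 21 * 17^(-1) mod 29 = 20

j = 20 (mod 29)


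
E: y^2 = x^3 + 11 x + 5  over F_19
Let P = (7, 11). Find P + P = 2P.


Doubling: s = (3 x1^2 + a) / (2 y1)
s = (3*7^2 + 11) / (2*11) mod 19 = 2
x3 = s^2 - 2 x1 mod 19 = 2^2 - 2*7 = 9
y3 = s (x1 - x3) - y1 mod 19 = 2 * (7 - 9) - 11 = 4

2P = (9, 4)


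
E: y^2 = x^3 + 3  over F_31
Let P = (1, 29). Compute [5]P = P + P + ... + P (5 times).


k = 5 = 101_2 (binary, LSB first: 101)
Double-and-add from P = (1, 29):
  bit 0 = 1: acc = O + (1, 29) = (1, 29)
  bit 1 = 0: acc unchanged = (1, 29)
  bit 2 = 1: acc = (1, 29) + (24, 1) = (26, 23)

5P = (26, 23)


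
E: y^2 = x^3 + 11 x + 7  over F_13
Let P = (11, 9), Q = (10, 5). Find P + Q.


P != Q, so use the chord formula.
s = (y2 - y1) / (x2 - x1) = (9) / (12) mod 13 = 4
x3 = s^2 - x1 - x2 mod 13 = 4^2 - 11 - 10 = 8
y3 = s (x1 - x3) - y1 mod 13 = 4 * (11 - 8) - 9 = 3

P + Q = (8, 3)


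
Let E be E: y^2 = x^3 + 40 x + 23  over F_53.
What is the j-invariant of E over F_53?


Delta = -16(4 a^3 + 27 b^2) mod 53 = 7
-1728 * (4 a)^3 = -1728 * (4*40)^3 mod 53 = 21
j = 21 * 7^(-1) mod 53 = 3

j = 3 (mod 53)


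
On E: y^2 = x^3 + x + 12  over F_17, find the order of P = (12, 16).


Compute successive multiples of P until we hit O:
  1P = (12, 16)
  2P = (9, 6)
  3P = (9, 11)
  4P = (12, 1)
  5P = O

ord(P) = 5


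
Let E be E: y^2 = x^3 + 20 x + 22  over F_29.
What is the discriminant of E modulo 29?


4 a^3 + 27 b^2 = 4*20^3 + 27*22^2 = 32000 + 13068 = 45068
Delta = -16 * (45068) = -721088
Delta mod 29 = 26

Delta = 26 (mod 29)


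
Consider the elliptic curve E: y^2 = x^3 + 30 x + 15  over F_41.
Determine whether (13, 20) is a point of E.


Check whether y^2 = x^3 + 30 x + 15 (mod 41) for (x, y) = (13, 20).
LHS: y^2 = 20^2 mod 41 = 31
RHS: x^3 + 30 x + 15 = 13^3 + 30*13 + 15 mod 41 = 19
LHS != RHS

No, not on the curve


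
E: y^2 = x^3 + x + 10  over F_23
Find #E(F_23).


For each x in F_23, count y with y^2 = x^3 + 1 x + 10 mod 23:
  x = 1: RHS = 12, y in [9, 14]  -> 2 point(s)
  x = 4: RHS = 9, y in [3, 20]  -> 2 point(s)
  x = 5: RHS = 2, y in [5, 18]  -> 2 point(s)
  x = 6: RHS = 2, y in [5, 18]  -> 2 point(s)
  x = 8: RHS = 1, y in [1, 22]  -> 2 point(s)
  x = 9: RHS = 12, y in [9, 14]  -> 2 point(s)
  x = 10: RHS = 8, y in [10, 13]  -> 2 point(s)
  x = 11: RHS = 18, y in [8, 15]  -> 2 point(s)
  x = 12: RHS = 2, y in [5, 18]  -> 2 point(s)
  x = 13: RHS = 12, y in [9, 14]  -> 2 point(s)
  x = 14: RHS = 8, y in [10, 13]  -> 2 point(s)
  x = 17: RHS = 18, y in [8, 15]  -> 2 point(s)
  x = 18: RHS = 18, y in [8, 15]  -> 2 point(s)
  x = 20: RHS = 3, y in [7, 16]  -> 2 point(s)
  x = 21: RHS = 0, y in [0]  -> 1 point(s)
  x = 22: RHS = 8, y in [10, 13]  -> 2 point(s)
Affine points: 31. Add the point at infinity: total = 32.

#E(F_23) = 32


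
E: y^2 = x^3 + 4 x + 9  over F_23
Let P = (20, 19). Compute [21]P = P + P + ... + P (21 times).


k = 21 = 10101_2 (binary, LSB first: 10101)
Double-and-add from P = (20, 19):
  bit 0 = 1: acc = O + (20, 19) = (20, 19)
  bit 1 = 0: acc unchanged = (20, 19)
  bit 2 = 1: acc = (20, 19) + (13, 21) = (22, 21)
  bit 3 = 0: acc unchanged = (22, 21)
  bit 4 = 1: acc = (22, 21) + (3, 18) = (0, 20)

21P = (0, 20)


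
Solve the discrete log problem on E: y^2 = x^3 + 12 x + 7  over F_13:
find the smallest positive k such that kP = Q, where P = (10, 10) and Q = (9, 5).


Enumerate multiples of P until we hit Q = (9, 5):
  1P = (10, 10)
  2P = (6, 3)
  3P = (9, 8)
  4P = (11, 1)
  5P = (8, 11)
  6P = (5, 7)
  7P = (2, 0)
  8P = (5, 6)
  9P = (8, 2)
  10P = (11, 12)
  11P = (9, 5)
Match found at i = 11.

k = 11


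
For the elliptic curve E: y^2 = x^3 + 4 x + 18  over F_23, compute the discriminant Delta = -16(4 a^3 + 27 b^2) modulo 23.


4 a^3 + 27 b^2 = 4*4^3 + 27*18^2 = 256 + 8748 = 9004
Delta = -16 * (9004) = -144064
Delta mod 23 = 8

Delta = 8 (mod 23)


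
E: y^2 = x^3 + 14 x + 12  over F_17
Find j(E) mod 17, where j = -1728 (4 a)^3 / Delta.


Delta = -16(4 a^3 + 27 b^2) mod 17 = 6
-1728 * (4 a)^3 = -1728 * (4*14)^3 mod 17 = 2
j = 2 * 6^(-1) mod 17 = 6

j = 6 (mod 17)


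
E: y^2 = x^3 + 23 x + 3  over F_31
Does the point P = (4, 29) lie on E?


Check whether y^2 = x^3 + 23 x + 3 (mod 31) for (x, y) = (4, 29).
LHS: y^2 = 29^2 mod 31 = 4
RHS: x^3 + 23 x + 3 = 4^3 + 23*4 + 3 mod 31 = 4
LHS = RHS

Yes, on the curve


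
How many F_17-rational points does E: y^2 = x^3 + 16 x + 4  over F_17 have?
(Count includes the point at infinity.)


For each x in F_17, count y with y^2 = x^3 + 16 x + 4 mod 17:
  x = 0: RHS = 4, y in [2, 15]  -> 2 point(s)
  x = 1: RHS = 4, y in [2, 15]  -> 2 point(s)
  x = 4: RHS = 13, y in [8, 9]  -> 2 point(s)
  x = 7: RHS = 0, y in [0]  -> 1 point(s)
  x = 8: RHS = 15, y in [7, 10]  -> 2 point(s)
  x = 10: RHS = 8, y in [5, 12]  -> 2 point(s)
  x = 11: RHS = 15, y in [7, 10]  -> 2 point(s)
  x = 15: RHS = 15, y in [7, 10]  -> 2 point(s)
  x = 16: RHS = 4, y in [2, 15]  -> 2 point(s)
Affine points: 17. Add the point at infinity: total = 18.

#E(F_17) = 18


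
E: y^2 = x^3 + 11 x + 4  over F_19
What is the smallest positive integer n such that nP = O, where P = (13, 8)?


Compute successive multiples of P until we hit O:
  1P = (13, 8)
  2P = (0, 2)
  3P = (7, 5)
  4P = (4, 6)
  5P = (18, 12)
  6P = (16, 1)
  7P = (6, 1)
  8P = (1, 4)
  ... (continuing to 19P)
  19P = O

ord(P) = 19


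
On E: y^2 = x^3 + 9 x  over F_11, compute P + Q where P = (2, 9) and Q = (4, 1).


P != Q, so use the chord formula.
s = (y2 - y1) / (x2 - x1) = (3) / (2) mod 11 = 7
x3 = s^2 - x1 - x2 mod 11 = 7^2 - 2 - 4 = 10
y3 = s (x1 - x3) - y1 mod 11 = 7 * (2 - 10) - 9 = 1

P + Q = (10, 1)


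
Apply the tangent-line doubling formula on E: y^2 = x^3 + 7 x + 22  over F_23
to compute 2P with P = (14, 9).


Doubling: s = (3 x1^2 + a) / (2 y1)
s = (3*14^2 + 7) / (2*9) mod 23 = 19
x3 = s^2 - 2 x1 mod 23 = 19^2 - 2*14 = 11
y3 = s (x1 - x3) - y1 mod 23 = 19 * (14 - 11) - 9 = 2

2P = (11, 2)


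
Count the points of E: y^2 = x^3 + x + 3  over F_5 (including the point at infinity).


For each x in F_5, count y with y^2 = x^3 + 1 x + 3 mod 5:
  x = 1: RHS = 0, y in [0]  -> 1 point(s)
  x = 4: RHS = 1, y in [1, 4]  -> 2 point(s)
Affine points: 3. Add the point at infinity: total = 4.

#E(F_5) = 4


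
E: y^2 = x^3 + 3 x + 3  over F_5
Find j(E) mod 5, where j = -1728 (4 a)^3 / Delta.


Delta = -16(4 a^3 + 27 b^2) mod 5 = 4
-1728 * (4 a)^3 = -1728 * (4*3)^3 mod 5 = 1
j = 1 * 4^(-1) mod 5 = 4

j = 4 (mod 5)


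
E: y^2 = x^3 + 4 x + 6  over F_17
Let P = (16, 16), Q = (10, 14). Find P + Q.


P != Q, so use the chord formula.
s = (y2 - y1) / (x2 - x1) = (15) / (11) mod 17 = 6
x3 = s^2 - x1 - x2 mod 17 = 6^2 - 16 - 10 = 10
y3 = s (x1 - x3) - y1 mod 17 = 6 * (16 - 10) - 16 = 3

P + Q = (10, 3)


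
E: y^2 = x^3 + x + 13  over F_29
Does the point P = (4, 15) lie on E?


Check whether y^2 = x^3 + 1 x + 13 (mod 29) for (x, y) = (4, 15).
LHS: y^2 = 15^2 mod 29 = 22
RHS: x^3 + 1 x + 13 = 4^3 + 1*4 + 13 mod 29 = 23
LHS != RHS

No, not on the curve


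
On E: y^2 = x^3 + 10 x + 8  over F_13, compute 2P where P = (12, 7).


Doubling: s = (3 x1^2 + a) / (2 y1)
s = (3*12^2 + 10) / (2*7) mod 13 = 0
x3 = s^2 - 2 x1 mod 13 = 0^2 - 2*12 = 2
y3 = s (x1 - x3) - y1 mod 13 = 0 * (12 - 2) - 7 = 6

2P = (2, 6)


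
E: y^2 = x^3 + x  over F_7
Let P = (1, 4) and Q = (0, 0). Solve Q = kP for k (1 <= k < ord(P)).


Enumerate multiples of P until we hit Q = (0, 0):
  1P = (1, 4)
  2P = (0, 0)
Match found at i = 2.

k = 2


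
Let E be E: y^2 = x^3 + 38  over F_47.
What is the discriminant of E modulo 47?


4 a^3 + 27 b^2 = 4*0^3 + 27*38^2 = 0 + 38988 = 38988
Delta = -16 * (38988) = -623808
Delta mod 47 = 23

Delta = 23 (mod 47)


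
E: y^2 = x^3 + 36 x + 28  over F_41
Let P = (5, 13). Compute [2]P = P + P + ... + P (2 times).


k = 2 = 10_2 (binary, LSB first: 01)
Double-and-add from P = (5, 13):
  bit 0 = 0: acc unchanged = O
  bit 1 = 1: acc = O + (30, 8) = (30, 8)

2P = (30, 8)


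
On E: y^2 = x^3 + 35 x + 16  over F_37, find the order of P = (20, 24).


Compute successive multiples of P until we hit O:
  1P = (20, 24)
  2P = (24, 18)
  3P = (23, 36)
  4P = (10, 16)
  5P = (18, 22)
  6P = (0, 33)
  7P = (16, 26)
  8P = (29, 36)
  ... (continuing to 36P)
  36P = O

ord(P) = 36


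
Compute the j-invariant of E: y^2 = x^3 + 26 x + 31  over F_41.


Delta = -16(4 a^3 + 27 b^2) mod 41 = 26
-1728 * (4 a)^3 = -1728 * (4*26)^3 mod 41 = 31
j = 31 * 26^(-1) mod 41 = 28

j = 28 (mod 41)


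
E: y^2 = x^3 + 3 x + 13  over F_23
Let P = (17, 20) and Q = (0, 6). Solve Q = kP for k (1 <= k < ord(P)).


Enumerate multiples of P until we hit Q = (0, 6):
  1P = (17, 20)
  2P = (15, 12)
  3P = (7, 20)
  4P = (22, 3)
  5P = (2, 21)
  6P = (13, 15)
  7P = (19, 12)
  8P = (3, 16)
  9P = (12, 11)
  10P = (0, 6)
Match found at i = 10.

k = 10


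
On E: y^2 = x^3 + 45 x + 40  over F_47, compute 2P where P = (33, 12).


Doubling: s = (3 x1^2 + a) / (2 y1)
s = (3*33^2 + 45) / (2*12) mod 47 = 44
x3 = s^2 - 2 x1 mod 47 = 44^2 - 2*33 = 37
y3 = s (x1 - x3) - y1 mod 47 = 44 * (33 - 37) - 12 = 0

2P = (37, 0)


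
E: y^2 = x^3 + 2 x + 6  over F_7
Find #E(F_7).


For each x in F_7, count y with y^2 = x^3 + 2 x + 6 mod 7:
  x = 1: RHS = 2, y in [3, 4]  -> 2 point(s)
  x = 2: RHS = 4, y in [2, 5]  -> 2 point(s)
  x = 3: RHS = 4, y in [2, 5]  -> 2 point(s)
  x = 4: RHS = 1, y in [1, 6]  -> 2 point(s)
  x = 5: RHS = 1, y in [1, 6]  -> 2 point(s)
Affine points: 10. Add the point at infinity: total = 11.

#E(F_7) = 11


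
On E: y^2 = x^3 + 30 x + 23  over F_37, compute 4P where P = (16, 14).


k = 4 = 100_2 (binary, LSB first: 001)
Double-and-add from P = (16, 14):
  bit 0 = 0: acc unchanged = O
  bit 1 = 0: acc unchanged = O
  bit 2 = 1: acc = O + (16, 23) = (16, 23)

4P = (16, 23)


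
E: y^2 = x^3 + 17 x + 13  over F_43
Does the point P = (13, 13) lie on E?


Check whether y^2 = x^3 + 17 x + 13 (mod 43) for (x, y) = (13, 13).
LHS: y^2 = 13^2 mod 43 = 40
RHS: x^3 + 17 x + 13 = 13^3 + 17*13 + 13 mod 43 = 23
LHS != RHS

No, not on the curve


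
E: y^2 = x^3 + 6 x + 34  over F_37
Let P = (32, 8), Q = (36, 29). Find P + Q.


P != Q, so use the chord formula.
s = (y2 - y1) / (x2 - x1) = (21) / (4) mod 37 = 33
x3 = s^2 - x1 - x2 mod 37 = 33^2 - 32 - 36 = 22
y3 = s (x1 - x3) - y1 mod 37 = 33 * (32 - 22) - 8 = 26

P + Q = (22, 26)


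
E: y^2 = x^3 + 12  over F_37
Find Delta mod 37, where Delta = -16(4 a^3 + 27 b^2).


4 a^3 + 27 b^2 = 4*0^3 + 27*12^2 = 0 + 3888 = 3888
Delta = -16 * (3888) = -62208
Delta mod 37 = 26

Delta = 26 (mod 37)


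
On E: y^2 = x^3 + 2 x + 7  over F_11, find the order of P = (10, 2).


Compute successive multiples of P until we hit O:
  1P = (10, 2)
  2P = (7, 10)
  3P = (6, 2)
  4P = (6, 9)
  5P = (7, 1)
  6P = (10, 9)
  7P = O

ord(P) = 7


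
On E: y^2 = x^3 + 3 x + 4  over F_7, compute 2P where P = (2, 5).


Doubling: s = (3 x1^2 + a) / (2 y1)
s = (3*2^2 + 3) / (2*5) mod 7 = 5
x3 = s^2 - 2 x1 mod 7 = 5^2 - 2*2 = 0
y3 = s (x1 - x3) - y1 mod 7 = 5 * (2 - 0) - 5 = 5

2P = (0, 5)


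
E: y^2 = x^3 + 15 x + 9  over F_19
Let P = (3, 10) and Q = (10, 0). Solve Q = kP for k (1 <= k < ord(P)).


Enumerate multiples of P until we hit Q = (10, 0):
  1P = (3, 10)
  2P = (10, 0)
Match found at i = 2.

k = 2


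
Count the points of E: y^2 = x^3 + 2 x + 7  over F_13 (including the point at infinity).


For each x in F_13, count y with y^2 = x^3 + 2 x + 7 mod 13:
  x = 1: RHS = 10, y in [6, 7]  -> 2 point(s)
  x = 3: RHS = 1, y in [1, 12]  -> 2 point(s)
  x = 4: RHS = 1, y in [1, 12]  -> 2 point(s)
  x = 5: RHS = 12, y in [5, 8]  -> 2 point(s)
  x = 6: RHS = 1, y in [1, 12]  -> 2 point(s)
  x = 7: RHS = 0, y in [0]  -> 1 point(s)
  x = 9: RHS = 0, y in [0]  -> 1 point(s)
  x = 10: RHS = 0, y in [0]  -> 1 point(s)
  x = 12: RHS = 4, y in [2, 11]  -> 2 point(s)
Affine points: 15. Add the point at infinity: total = 16.

#E(F_13) = 16


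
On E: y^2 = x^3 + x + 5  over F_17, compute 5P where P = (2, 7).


k = 5 = 101_2 (binary, LSB first: 101)
Double-and-add from P = (2, 7):
  bit 0 = 1: acc = O + (2, 7) = (2, 7)
  bit 1 = 0: acc unchanged = (2, 7)
  bit 2 = 1: acc = (2, 7) + (14, 3) = (3, 16)

5P = (3, 16)


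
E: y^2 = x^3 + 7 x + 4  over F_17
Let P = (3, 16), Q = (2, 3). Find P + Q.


P != Q, so use the chord formula.
s = (y2 - y1) / (x2 - x1) = (4) / (16) mod 17 = 13
x3 = s^2 - x1 - x2 mod 17 = 13^2 - 3 - 2 = 11
y3 = s (x1 - x3) - y1 mod 17 = 13 * (3 - 11) - 16 = 16

P + Q = (11, 16)
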